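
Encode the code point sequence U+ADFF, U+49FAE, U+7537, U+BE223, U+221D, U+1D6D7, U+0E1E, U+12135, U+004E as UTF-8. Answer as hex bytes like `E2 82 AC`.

U+ADFF: 3-byte form → EA B7 BF.
U+49FAE: 4-byte form → F1 89 BE AE.
U+7537: 3-byte form → E7 94 B7.
U+BE223: 4-byte form → F2 BE 88 A3.
U+221D: 3-byte form → E2 88 9D.
U+1D6D7: 4-byte form → F0 9D 9B 97.
U+0E1E: 3-byte form → E0 B8 9E.
U+12135: 4-byte form → F0 92 84 B5.
U+004E: 1-byte form → 4E.
Concatenated (29 bytes): EA B7 BF F1 89 BE AE E7 94 B7 F2 BE 88 A3 E2 88 9D F0 9D 9B 97 E0 B8 9E F0 92 84 B5 4E.

EA B7 BF F1 89 BE AE E7 94 B7 F2 BE 88 A3 E2 88 9D F0 9D 9B 97 E0 B8 9E F0 92 84 B5 4E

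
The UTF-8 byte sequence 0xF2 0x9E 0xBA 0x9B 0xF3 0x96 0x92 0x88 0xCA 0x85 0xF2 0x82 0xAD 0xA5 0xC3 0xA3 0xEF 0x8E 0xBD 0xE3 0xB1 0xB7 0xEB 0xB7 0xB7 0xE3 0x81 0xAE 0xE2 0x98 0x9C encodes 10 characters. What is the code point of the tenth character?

Offset 0: leading byte 0xF2 = 11110010 → 4-byte char #1 = F2 9E BA 9B.
Offset 4: leading byte 0xF3 = 11110011 → 4-byte char #2 = F3 96 92 88.
Offset 8: leading byte 0xCA = 11001010 → 2-byte char #3 = CA 85.
Offset 10: leading byte 0xF2 = 11110010 → 4-byte char #4 = F2 82 AD A5.
Offset 14: leading byte 0xC3 = 11000011 → 2-byte char #5 = C3 A3.
Offset 16: leading byte 0xEF = 11101111 → 3-byte char #6 = EF 8E BD.
Offset 19: leading byte 0xE3 = 11100011 → 3-byte char #7 = E3 B1 B7.
Offset 22: leading byte 0xEB = 11101011 → 3-byte char #8 = EB B7 B7.
Offset 25: leading byte 0xE3 = 11100011 → 3-byte char #9 = E3 81 AE.
Offset 28: leading byte 0xE2 = 11100010 → 3-byte char #10 = E2 98 9C.
Leading byte 0xE2 = 11100010 matches 1110xxxx → 3-byte sequence.
Byte 1: 0xE2 = 11100010, payload 0010 (4 bits).
Byte 2: 0x98 = 10011000 (10xxxxxx ✓), payload 011000.
Byte 3: 0x9C = 10011100 (10xxxxxx ✓), payload 011100.
Concatenate: 0010011000011100 = 0x261C (16 bits → U+261C).

U+261C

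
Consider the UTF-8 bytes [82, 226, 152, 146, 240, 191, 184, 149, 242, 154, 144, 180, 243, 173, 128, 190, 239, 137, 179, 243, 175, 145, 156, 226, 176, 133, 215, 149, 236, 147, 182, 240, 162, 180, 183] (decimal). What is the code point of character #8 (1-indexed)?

Offset 0: leading byte 0x52 = 01010010 → 1-byte char #1 = 52.
Offset 1: leading byte 0xE2 = 11100010 → 3-byte char #2 = E2 98 92.
Offset 4: leading byte 0xF0 = 11110000 → 4-byte char #3 = F0 BF B8 95.
Offset 8: leading byte 0xF2 = 11110010 → 4-byte char #4 = F2 9A 90 B4.
Offset 12: leading byte 0xF3 = 11110011 → 4-byte char #5 = F3 AD 80 BE.
Offset 16: leading byte 0xEF = 11101111 → 3-byte char #6 = EF 89 B3.
Offset 19: leading byte 0xF3 = 11110011 → 4-byte char #7 = F3 AF 91 9C.
Offset 23: leading byte 0xE2 = 11100010 → 3-byte char #8 = E2 B0 85.
Leading byte 0xE2 = 11100010 matches 1110xxxx → 3-byte sequence.
Byte 1: 0xE2 = 11100010, payload 0010 (4 bits).
Byte 2: 0xB0 = 10110000 (10xxxxxx ✓), payload 110000.
Byte 3: 0x85 = 10000101 (10xxxxxx ✓), payload 000101.
Concatenate: 0010110000000101 = 0x2C05 (16 bits → U+2C05).

U+2C05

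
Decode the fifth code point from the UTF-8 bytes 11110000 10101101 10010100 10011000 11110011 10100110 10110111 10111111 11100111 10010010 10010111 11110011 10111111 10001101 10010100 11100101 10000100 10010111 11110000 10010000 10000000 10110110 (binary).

U+5117

Offset 0: leading byte 0xF0 = 11110000 → 4-byte char #1 = F0 AD 94 98.
Offset 4: leading byte 0xF3 = 11110011 → 4-byte char #2 = F3 A6 B7 BF.
Offset 8: leading byte 0xE7 = 11100111 → 3-byte char #3 = E7 92 97.
Offset 11: leading byte 0xF3 = 11110011 → 4-byte char #4 = F3 BF 8D 94.
Offset 15: leading byte 0xE5 = 11100101 → 3-byte char #5 = E5 84 97.
Leading byte 0xE5 = 11100101 matches 1110xxxx → 3-byte sequence.
Byte 1: 0xE5 = 11100101, payload 0101 (4 bits).
Byte 2: 0x84 = 10000100 (10xxxxxx ✓), payload 000100.
Byte 3: 0x97 = 10010111 (10xxxxxx ✓), payload 010111.
Concatenate: 0101000100010111 = 0x5117 (16 bits → U+5117).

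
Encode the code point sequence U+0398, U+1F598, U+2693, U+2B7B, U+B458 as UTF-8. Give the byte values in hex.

CE 98 F0 9F 96 98 E2 9A 93 E2 AD BB EB 91 98

U+0398: 2-byte form → CE 98.
U+1F598: 4-byte form → F0 9F 96 98.
U+2693: 3-byte form → E2 9A 93.
U+2B7B: 3-byte form → E2 AD BB.
U+B458: 3-byte form → EB 91 98.
Concatenated (15 bytes): CE 98 F0 9F 96 98 E2 9A 93 E2 AD BB EB 91 98.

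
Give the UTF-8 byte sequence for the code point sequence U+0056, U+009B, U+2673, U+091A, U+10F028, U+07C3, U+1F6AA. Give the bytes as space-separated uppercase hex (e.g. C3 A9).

U+0056: 1-byte form → 56.
U+009B: 2-byte form → C2 9B.
U+2673: 3-byte form → E2 99 B3.
U+091A: 3-byte form → E0 A4 9A.
U+10F028: 4-byte form → F4 8F 80 A8.
U+07C3: 2-byte form → DF 83.
U+1F6AA: 4-byte form → F0 9F 9A AA.
Concatenated (19 bytes): 56 C2 9B E2 99 B3 E0 A4 9A F4 8F 80 A8 DF 83 F0 9F 9A AA.

56 C2 9B E2 99 B3 E0 A4 9A F4 8F 80 A8 DF 83 F0 9F 9A AA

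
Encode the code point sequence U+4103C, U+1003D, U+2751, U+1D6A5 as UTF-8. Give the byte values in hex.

F1 81 80 BC F0 90 80 BD E2 9D 91 F0 9D 9A A5

U+4103C: 4-byte form → F1 81 80 BC.
U+1003D: 4-byte form → F0 90 80 BD.
U+2751: 3-byte form → E2 9D 91.
U+1D6A5: 4-byte form → F0 9D 9A A5.
Concatenated (15 bytes): F1 81 80 BC F0 90 80 BD E2 9D 91 F0 9D 9A A5.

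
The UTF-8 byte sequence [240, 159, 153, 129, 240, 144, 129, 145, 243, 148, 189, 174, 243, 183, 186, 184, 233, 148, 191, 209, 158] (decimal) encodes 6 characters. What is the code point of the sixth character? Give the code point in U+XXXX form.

U+045E

Offset 0: leading byte 0xF0 = 11110000 → 4-byte char #1 = F0 9F 99 81.
Offset 4: leading byte 0xF0 = 11110000 → 4-byte char #2 = F0 90 81 91.
Offset 8: leading byte 0xF3 = 11110011 → 4-byte char #3 = F3 94 BD AE.
Offset 12: leading byte 0xF3 = 11110011 → 4-byte char #4 = F3 B7 BA B8.
Offset 16: leading byte 0xE9 = 11101001 → 3-byte char #5 = E9 94 BF.
Offset 19: leading byte 0xD1 = 11010001 → 2-byte char #6 = D1 9E.
Leading byte 0xD1 = 11010001 matches 110xxxxx → 2-byte sequence.
Byte 1: 0xD1 = 11010001, payload 10001 (5 bits).
Byte 2: 0x9E = 10011110 (10xxxxxx ✓), payload 011110.
Concatenate: 10001011110 = 0x45E (11 bits → U+045E).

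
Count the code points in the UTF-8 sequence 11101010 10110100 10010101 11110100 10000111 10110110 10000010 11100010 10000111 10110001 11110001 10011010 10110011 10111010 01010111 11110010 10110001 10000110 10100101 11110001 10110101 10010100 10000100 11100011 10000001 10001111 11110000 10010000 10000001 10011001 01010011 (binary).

Byte at offset 0: 0xEA = 11101010 → 3-byte char (#1). Advance 3.
Byte at offset 3: 0xF4 = 11110100 → 4-byte char (#2). Advance 4.
Byte at offset 7: 0xE2 = 11100010 → 3-byte char (#3). Advance 3.
Byte at offset 10: 0xF1 = 11110001 → 4-byte char (#4). Advance 4.
Byte at offset 14: 0x57 = 01010111 → 1-byte char (#5). Advance 1.
Byte at offset 15: 0xF2 = 11110010 → 4-byte char (#6). Advance 4.
Byte at offset 19: 0xF1 = 11110001 → 4-byte char (#7). Advance 4.
Byte at offset 23: 0xE3 = 11100011 → 3-byte char (#8). Advance 3.
Byte at offset 26: 0xF0 = 11110000 → 4-byte char (#9). Advance 4.
Byte at offset 30: 0x53 = 01010011 → 1-byte char (#10). Advance 1.
Reached end at offset 31 after 10 code points.

10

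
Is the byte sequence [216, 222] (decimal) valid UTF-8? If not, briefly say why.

invalid (non-continuation byte where continuation expected)

Leading byte 0xD8 = 11011000 → 2-byte form.
Byte 2 is 0xDE = 11011110, which is not 10xxxxxx — expected a continuation byte.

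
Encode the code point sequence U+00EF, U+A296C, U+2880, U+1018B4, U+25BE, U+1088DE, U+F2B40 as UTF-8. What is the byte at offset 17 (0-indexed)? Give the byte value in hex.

U+00EF → 2-byte form C3 AF at offsets 0–1.
U+A296C → 4-byte form F2 A2 A5 AC at offsets 2–5.
U+2880 → 3-byte form E2 A2 80 at offsets 6–8.
U+1018B4 → 4-byte form F4 81 A2 B4 at offsets 9–12.
U+25BE → 3-byte form E2 96 BE at offsets 13–15.
U+1088DE → 4-byte form F4 88 A3 9E at offsets 16–19.
Offset 17 falls in char 6's range; it's byte 2 of F4 88 A3 9E = 0x88.

0x88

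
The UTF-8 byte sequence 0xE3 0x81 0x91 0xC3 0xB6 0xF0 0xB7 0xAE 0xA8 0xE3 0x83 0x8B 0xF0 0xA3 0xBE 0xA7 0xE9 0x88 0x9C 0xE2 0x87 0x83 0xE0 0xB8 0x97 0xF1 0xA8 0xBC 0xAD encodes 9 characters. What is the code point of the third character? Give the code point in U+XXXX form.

Offset 0: leading byte 0xE3 = 11100011 → 3-byte char #1 = E3 81 91.
Offset 3: leading byte 0xC3 = 11000011 → 2-byte char #2 = C3 B6.
Offset 5: leading byte 0xF0 = 11110000 → 4-byte char #3 = F0 B7 AE A8.
Leading byte 0xF0 = 11110000 matches 11110xxx → 4-byte sequence.
Byte 1: 0xF0 = 11110000, payload 000 (3 bits).
Byte 2: 0xB7 = 10110111 (10xxxxxx ✓), payload 110111.
Byte 3: 0xAE = 10101110 (10xxxxxx ✓), payload 101110.
Byte 4: 0xA8 = 10101000 (10xxxxxx ✓), payload 101000.
Concatenate: 000110111101110101000 = 0x37BA8 (21 bits → U+37BA8).

U+37BA8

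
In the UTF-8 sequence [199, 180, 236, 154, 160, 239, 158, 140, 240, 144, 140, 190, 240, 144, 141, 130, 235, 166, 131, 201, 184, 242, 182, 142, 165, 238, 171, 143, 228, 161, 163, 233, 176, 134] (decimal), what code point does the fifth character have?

U+10342

Offset 0: leading byte 0xC7 = 11000111 → 2-byte char #1 = C7 B4.
Offset 2: leading byte 0xEC = 11101100 → 3-byte char #2 = EC 9A A0.
Offset 5: leading byte 0xEF = 11101111 → 3-byte char #3 = EF 9E 8C.
Offset 8: leading byte 0xF0 = 11110000 → 4-byte char #4 = F0 90 8C BE.
Offset 12: leading byte 0xF0 = 11110000 → 4-byte char #5 = F0 90 8D 82.
Leading byte 0xF0 = 11110000 matches 11110xxx → 4-byte sequence.
Byte 1: 0xF0 = 11110000, payload 000 (3 bits).
Byte 2: 0x90 = 10010000 (10xxxxxx ✓), payload 010000.
Byte 3: 0x8D = 10001101 (10xxxxxx ✓), payload 001101.
Byte 4: 0x82 = 10000010 (10xxxxxx ✓), payload 000010.
Concatenate: 000010000001101000010 = 0x10342 (21 bits → U+10342).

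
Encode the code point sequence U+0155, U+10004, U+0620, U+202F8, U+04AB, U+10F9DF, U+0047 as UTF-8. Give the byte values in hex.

U+0155: 2-byte form → C5 95.
U+10004: 4-byte form → F0 90 80 84.
U+0620: 2-byte form → D8 A0.
U+202F8: 4-byte form → F0 A0 8B B8.
U+04AB: 2-byte form → D2 AB.
U+10F9DF: 4-byte form → F4 8F A7 9F.
U+0047: 1-byte form → 47.
Concatenated (19 bytes): C5 95 F0 90 80 84 D8 A0 F0 A0 8B B8 D2 AB F4 8F A7 9F 47.

C5 95 F0 90 80 84 D8 A0 F0 A0 8B B8 D2 AB F4 8F A7 9F 47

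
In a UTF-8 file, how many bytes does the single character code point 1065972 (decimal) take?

U+1043F4 = 0x1043F4. UTF-8 uses 1 byte below 0x80, 2 below 0x800, 3 below 0x10000, 4 up to 0x10FFFF. 0x1043F4 is in U+10000–U+10FFFF → 4 bytes.

4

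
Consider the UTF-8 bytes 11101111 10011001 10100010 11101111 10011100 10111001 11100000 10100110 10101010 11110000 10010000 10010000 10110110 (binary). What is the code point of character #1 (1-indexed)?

U+F662

Offset 0: leading byte 0xEF = 11101111 → 3-byte char #1 = EF 99 A2.
Leading byte 0xEF = 11101111 matches 1110xxxx → 3-byte sequence.
Byte 1: 0xEF = 11101111, payload 1111 (4 bits).
Byte 2: 0x99 = 10011001 (10xxxxxx ✓), payload 011001.
Byte 3: 0xA2 = 10100010 (10xxxxxx ✓), payload 100010.
Concatenate: 1111011001100010 = 0xF662 (16 bits → U+F662).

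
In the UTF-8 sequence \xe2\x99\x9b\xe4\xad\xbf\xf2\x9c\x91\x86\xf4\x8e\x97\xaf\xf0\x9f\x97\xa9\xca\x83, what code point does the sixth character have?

U+0283

Offset 0: leading byte 0xE2 = 11100010 → 3-byte char #1 = E2 99 9B.
Offset 3: leading byte 0xE4 = 11100100 → 3-byte char #2 = E4 AD BF.
Offset 6: leading byte 0xF2 = 11110010 → 4-byte char #3 = F2 9C 91 86.
Offset 10: leading byte 0xF4 = 11110100 → 4-byte char #4 = F4 8E 97 AF.
Offset 14: leading byte 0xF0 = 11110000 → 4-byte char #5 = F0 9F 97 A9.
Offset 18: leading byte 0xCA = 11001010 → 2-byte char #6 = CA 83.
Leading byte 0xCA = 11001010 matches 110xxxxx → 2-byte sequence.
Byte 1: 0xCA = 11001010, payload 01010 (5 bits).
Byte 2: 0x83 = 10000011 (10xxxxxx ✓), payload 000011.
Concatenate: 01010000011 = 0x283 (11 bits → U+0283).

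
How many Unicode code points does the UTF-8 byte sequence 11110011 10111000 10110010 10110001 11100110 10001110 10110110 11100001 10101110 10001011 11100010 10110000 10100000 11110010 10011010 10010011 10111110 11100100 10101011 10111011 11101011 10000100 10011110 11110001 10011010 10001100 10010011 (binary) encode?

8

Byte at offset 0: 0xF3 = 11110011 → 4-byte char (#1). Advance 4.
Byte at offset 4: 0xE6 = 11100110 → 3-byte char (#2). Advance 3.
Byte at offset 7: 0xE1 = 11100001 → 3-byte char (#3). Advance 3.
Byte at offset 10: 0xE2 = 11100010 → 3-byte char (#4). Advance 3.
Byte at offset 13: 0xF2 = 11110010 → 4-byte char (#5). Advance 4.
Byte at offset 17: 0xE4 = 11100100 → 3-byte char (#6). Advance 3.
Byte at offset 20: 0xEB = 11101011 → 3-byte char (#7). Advance 3.
Byte at offset 23: 0xF1 = 11110001 → 4-byte char (#8). Advance 4.
Reached end at offset 27 after 8 code points.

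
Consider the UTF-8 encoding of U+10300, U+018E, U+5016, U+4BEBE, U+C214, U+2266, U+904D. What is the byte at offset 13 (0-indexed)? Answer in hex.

0xEC

U+10300 → 4-byte form F0 90 8C 80 at offsets 0–3.
U+018E → 2-byte form C6 8E at offsets 4–5.
U+5016 → 3-byte form E5 80 96 at offsets 6–8.
U+4BEBE → 4-byte form F1 8B BA BE at offsets 9–12.
U+C214 → 3-byte form EC 88 94 at offsets 13–15.
Offset 13 falls in char 5's range; it's byte 1 of EC 88 94 = 0xEC.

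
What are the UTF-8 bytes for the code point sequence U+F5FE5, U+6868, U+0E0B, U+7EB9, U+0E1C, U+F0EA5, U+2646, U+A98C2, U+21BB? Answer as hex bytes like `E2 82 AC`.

F3 B5 BF A5 E6 A1 A8 E0 B8 8B E7 BA B9 E0 B8 9C F3 B0 BA A5 E2 99 86 F2 A9 A3 82 E2 86 BB

U+F5FE5: 4-byte form → F3 B5 BF A5.
U+6868: 3-byte form → E6 A1 A8.
U+0E0B: 3-byte form → E0 B8 8B.
U+7EB9: 3-byte form → E7 BA B9.
U+0E1C: 3-byte form → E0 B8 9C.
U+F0EA5: 4-byte form → F3 B0 BA A5.
U+2646: 3-byte form → E2 99 86.
U+A98C2: 4-byte form → F2 A9 A3 82.
U+21BB: 3-byte form → E2 86 BB.
Concatenated (30 bytes): F3 B5 BF A5 E6 A1 A8 E0 B8 8B E7 BA B9 E0 B8 9C F3 B0 BA A5 E2 99 86 F2 A9 A3 82 E2 86 BB.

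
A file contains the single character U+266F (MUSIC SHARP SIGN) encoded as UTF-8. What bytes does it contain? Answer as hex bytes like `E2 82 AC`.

U+266F = 0x266F = 9839 decimal. In range U+0800–U+FFFF → 3-byte form: 1110xxxx 10xxxxxx 10xxxxxx.
Binary (16 bits): 0010011001101111.
Split 4+6+6: 0010 | 011001 | 101111.
Byte 1: 11100010 = 0xE2.
Byte 2: 10011001 = 0x99.
Byte 3: 10101111 = 0xAF.

E2 99 AF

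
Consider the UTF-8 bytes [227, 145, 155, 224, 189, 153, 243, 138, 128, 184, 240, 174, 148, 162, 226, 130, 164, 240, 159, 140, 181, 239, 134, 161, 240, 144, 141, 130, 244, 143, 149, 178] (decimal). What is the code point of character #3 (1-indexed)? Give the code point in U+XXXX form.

Offset 0: leading byte 0xE3 = 11100011 → 3-byte char #1 = E3 91 9B.
Offset 3: leading byte 0xE0 = 11100000 → 3-byte char #2 = E0 BD 99.
Offset 6: leading byte 0xF3 = 11110011 → 4-byte char #3 = F3 8A 80 B8.
Leading byte 0xF3 = 11110011 matches 11110xxx → 4-byte sequence.
Byte 1: 0xF3 = 11110011, payload 011 (3 bits).
Byte 2: 0x8A = 10001010 (10xxxxxx ✓), payload 001010.
Byte 3: 0x80 = 10000000 (10xxxxxx ✓), payload 000000.
Byte 4: 0xB8 = 10111000 (10xxxxxx ✓), payload 111000.
Concatenate: 011001010000000111000 = 0xCA038 (21 bits → U+CA038).

U+CA038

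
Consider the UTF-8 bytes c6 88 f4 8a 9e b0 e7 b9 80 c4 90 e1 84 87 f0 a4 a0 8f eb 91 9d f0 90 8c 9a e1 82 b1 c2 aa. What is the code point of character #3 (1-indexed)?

U+7E40

Offset 0: leading byte 0xC6 = 11000110 → 2-byte char #1 = C6 88.
Offset 2: leading byte 0xF4 = 11110100 → 4-byte char #2 = F4 8A 9E B0.
Offset 6: leading byte 0xE7 = 11100111 → 3-byte char #3 = E7 B9 80.
Leading byte 0xE7 = 11100111 matches 1110xxxx → 3-byte sequence.
Byte 1: 0xE7 = 11100111, payload 0111 (4 bits).
Byte 2: 0xB9 = 10111001 (10xxxxxx ✓), payload 111001.
Byte 3: 0x80 = 10000000 (10xxxxxx ✓), payload 000000.
Concatenate: 0111111001000000 = 0x7E40 (16 bits → U+7E40).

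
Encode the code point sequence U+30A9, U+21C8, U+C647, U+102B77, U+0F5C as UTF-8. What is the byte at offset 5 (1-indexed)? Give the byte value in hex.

1-indexed offset 5 is 0-indexed offset 4.
U+30A9 → 3-byte form E3 82 A9 at offsets 0–2.
U+21C8 → 3-byte form E2 87 88 at offsets 3–5.
Offset 4 falls in char 2's range; it's byte 2 of E2 87 88 = 0x87.

0x87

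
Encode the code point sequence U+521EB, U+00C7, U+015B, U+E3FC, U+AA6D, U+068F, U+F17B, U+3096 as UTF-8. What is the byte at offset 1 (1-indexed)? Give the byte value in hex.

0xF1

1-indexed offset 1 is 0-indexed offset 0.
U+521EB → 4-byte form F1 92 87 AB at offsets 0–3.
Offset 0 falls in char 1's range; it's byte 1 of F1 92 87 AB = 0xF1.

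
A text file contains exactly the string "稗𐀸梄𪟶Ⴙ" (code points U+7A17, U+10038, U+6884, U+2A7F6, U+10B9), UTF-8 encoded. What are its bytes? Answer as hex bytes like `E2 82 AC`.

U+7A17: 3-byte form → E7 A8 97.
U+10038: 4-byte form → F0 90 80 B8.
U+6884: 3-byte form → E6 A2 84.
U+2A7F6: 4-byte form → F0 AA 9F B6.
U+10B9: 3-byte form → E1 82 B9.
Concatenated (17 bytes): E7 A8 97 F0 90 80 B8 E6 A2 84 F0 AA 9F B6 E1 82 B9.

E7 A8 97 F0 90 80 B8 E6 A2 84 F0 AA 9F B6 E1 82 B9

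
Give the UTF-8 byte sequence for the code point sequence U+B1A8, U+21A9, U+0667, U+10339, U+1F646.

U+B1A8: 3-byte form → EB 86 A8.
U+21A9: 3-byte form → E2 86 A9.
U+0667: 2-byte form → D9 A7.
U+10339: 4-byte form → F0 90 8C B9.
U+1F646: 4-byte form → F0 9F 99 86.
Concatenated (16 bytes): EB 86 A8 E2 86 A9 D9 A7 F0 90 8C B9 F0 9F 99 86.

EB 86 A8 E2 86 A9 D9 A7 F0 90 8C B9 F0 9F 99 86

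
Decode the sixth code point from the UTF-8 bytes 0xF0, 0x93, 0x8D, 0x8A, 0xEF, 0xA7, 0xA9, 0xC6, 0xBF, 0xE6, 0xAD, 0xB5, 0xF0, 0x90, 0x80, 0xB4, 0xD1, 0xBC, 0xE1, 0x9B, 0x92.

U+047C

Offset 0: leading byte 0xF0 = 11110000 → 4-byte char #1 = F0 93 8D 8A.
Offset 4: leading byte 0xEF = 11101111 → 3-byte char #2 = EF A7 A9.
Offset 7: leading byte 0xC6 = 11000110 → 2-byte char #3 = C6 BF.
Offset 9: leading byte 0xE6 = 11100110 → 3-byte char #4 = E6 AD B5.
Offset 12: leading byte 0xF0 = 11110000 → 4-byte char #5 = F0 90 80 B4.
Offset 16: leading byte 0xD1 = 11010001 → 2-byte char #6 = D1 BC.
Leading byte 0xD1 = 11010001 matches 110xxxxx → 2-byte sequence.
Byte 1: 0xD1 = 11010001, payload 10001 (5 bits).
Byte 2: 0xBC = 10111100 (10xxxxxx ✓), payload 111100.
Concatenate: 10001111100 = 0x47C (11 bits → U+047C).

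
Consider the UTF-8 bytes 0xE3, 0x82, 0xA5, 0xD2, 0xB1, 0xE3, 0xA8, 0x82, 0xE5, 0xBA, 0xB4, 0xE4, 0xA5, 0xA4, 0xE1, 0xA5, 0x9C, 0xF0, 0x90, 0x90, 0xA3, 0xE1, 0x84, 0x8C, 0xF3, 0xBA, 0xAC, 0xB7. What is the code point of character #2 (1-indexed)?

U+04B1

Offset 0: leading byte 0xE3 = 11100011 → 3-byte char #1 = E3 82 A5.
Offset 3: leading byte 0xD2 = 11010010 → 2-byte char #2 = D2 B1.
Leading byte 0xD2 = 11010010 matches 110xxxxx → 2-byte sequence.
Byte 1: 0xD2 = 11010010, payload 10010 (5 bits).
Byte 2: 0xB1 = 10110001 (10xxxxxx ✓), payload 110001.
Concatenate: 10010110001 = 0x4B1 (11 bits → U+04B1).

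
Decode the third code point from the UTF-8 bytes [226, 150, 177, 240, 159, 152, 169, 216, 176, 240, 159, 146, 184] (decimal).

U+0630

Offset 0: leading byte 0xE2 = 11100010 → 3-byte char #1 = E2 96 B1.
Offset 3: leading byte 0xF0 = 11110000 → 4-byte char #2 = F0 9F 98 A9.
Offset 7: leading byte 0xD8 = 11011000 → 2-byte char #3 = D8 B0.
Leading byte 0xD8 = 11011000 matches 110xxxxx → 2-byte sequence.
Byte 1: 0xD8 = 11011000, payload 11000 (5 bits).
Byte 2: 0xB0 = 10110000 (10xxxxxx ✓), payload 110000.
Concatenate: 11000110000 = 0x630 (11 bits → U+0630).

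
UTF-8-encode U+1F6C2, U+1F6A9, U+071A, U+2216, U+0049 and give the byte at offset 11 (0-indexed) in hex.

U+1F6C2 → 4-byte form F0 9F 9B 82 at offsets 0–3.
U+1F6A9 → 4-byte form F0 9F 9A A9 at offsets 4–7.
U+071A → 2-byte form DC 9A at offsets 8–9.
U+2216 → 3-byte form E2 88 96 at offsets 10–12.
Offset 11 falls in char 4's range; it's byte 2 of E2 88 96 = 0x88.

0x88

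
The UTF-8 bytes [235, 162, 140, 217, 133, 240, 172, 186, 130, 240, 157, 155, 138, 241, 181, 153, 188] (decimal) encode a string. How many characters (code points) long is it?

5

Byte at offset 0: 0xEB = 11101011 → 3-byte char (#1). Advance 3.
Byte at offset 3: 0xD9 = 11011001 → 2-byte char (#2). Advance 2.
Byte at offset 5: 0xF0 = 11110000 → 4-byte char (#3). Advance 4.
Byte at offset 9: 0xF0 = 11110000 → 4-byte char (#4). Advance 4.
Byte at offset 13: 0xF1 = 11110001 → 4-byte char (#5). Advance 4.
Reached end at offset 17 after 5 code points.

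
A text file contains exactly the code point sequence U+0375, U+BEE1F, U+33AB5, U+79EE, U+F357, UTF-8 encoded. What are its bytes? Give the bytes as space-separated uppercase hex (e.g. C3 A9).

CD B5 F2 BE B8 9F F0 B3 AA B5 E7 A7 AE EF 8D 97

U+0375: 2-byte form → CD B5.
U+BEE1F: 4-byte form → F2 BE B8 9F.
U+33AB5: 4-byte form → F0 B3 AA B5.
U+79EE: 3-byte form → E7 A7 AE.
U+F357: 3-byte form → EF 8D 97.
Concatenated (16 bytes): CD B5 F2 BE B8 9F F0 B3 AA B5 E7 A7 AE EF 8D 97.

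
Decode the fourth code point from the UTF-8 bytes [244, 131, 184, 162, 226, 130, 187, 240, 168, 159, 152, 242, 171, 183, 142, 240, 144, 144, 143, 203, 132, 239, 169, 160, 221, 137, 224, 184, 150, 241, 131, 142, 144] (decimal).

U+ABDCE

Offset 0: leading byte 0xF4 = 11110100 → 4-byte char #1 = F4 83 B8 A2.
Offset 4: leading byte 0xE2 = 11100010 → 3-byte char #2 = E2 82 BB.
Offset 7: leading byte 0xF0 = 11110000 → 4-byte char #3 = F0 A8 9F 98.
Offset 11: leading byte 0xF2 = 11110010 → 4-byte char #4 = F2 AB B7 8E.
Leading byte 0xF2 = 11110010 matches 11110xxx → 4-byte sequence.
Byte 1: 0xF2 = 11110010, payload 010 (3 bits).
Byte 2: 0xAB = 10101011 (10xxxxxx ✓), payload 101011.
Byte 3: 0xB7 = 10110111 (10xxxxxx ✓), payload 110111.
Byte 4: 0x8E = 10001110 (10xxxxxx ✓), payload 001110.
Concatenate: 010101011110111001110 = 0xABDCE (21 bits → U+ABDCE).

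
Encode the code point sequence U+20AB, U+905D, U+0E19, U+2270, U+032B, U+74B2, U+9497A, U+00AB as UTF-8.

E2 82 AB E9 81 9D E0 B8 99 E2 89 B0 CC AB E7 92 B2 F2 94 A5 BA C2 AB

U+20AB: 3-byte form → E2 82 AB.
U+905D: 3-byte form → E9 81 9D.
U+0E19: 3-byte form → E0 B8 99.
U+2270: 3-byte form → E2 89 B0.
U+032B: 2-byte form → CC AB.
U+74B2: 3-byte form → E7 92 B2.
U+9497A: 4-byte form → F2 94 A5 BA.
U+00AB: 2-byte form → C2 AB.
Concatenated (23 bytes): E2 82 AB E9 81 9D E0 B8 99 E2 89 B0 CC AB E7 92 B2 F2 94 A5 BA C2 AB.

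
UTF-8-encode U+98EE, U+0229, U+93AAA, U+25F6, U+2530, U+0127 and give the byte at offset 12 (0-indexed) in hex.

U+98EE → 3-byte form E9 A3 AE at offsets 0–2.
U+0229 → 2-byte form C8 A9 at offsets 3–4.
U+93AAA → 4-byte form F2 93 AA AA at offsets 5–8.
U+25F6 → 3-byte form E2 97 B6 at offsets 9–11.
U+2530 → 3-byte form E2 94 B0 at offsets 12–14.
Offset 12 falls in char 5's range; it's byte 1 of E2 94 B0 = 0xE2.

0xE2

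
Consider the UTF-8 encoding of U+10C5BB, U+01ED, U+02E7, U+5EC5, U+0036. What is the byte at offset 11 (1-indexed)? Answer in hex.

1-indexed offset 11 is 0-indexed offset 10.
U+10C5BB → 4-byte form F4 8C 96 BB at offsets 0–3.
U+01ED → 2-byte form C7 AD at offsets 4–5.
U+02E7 → 2-byte form CB A7 at offsets 6–7.
U+5EC5 → 3-byte form E5 BB 85 at offsets 8–10.
Offset 10 falls in char 4's range; it's byte 3 of E5 BB 85 = 0x85.

0x85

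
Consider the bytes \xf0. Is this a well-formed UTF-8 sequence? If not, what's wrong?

Leading byte 0xF0 = 11110000 → 4-byte form, but only 1 byte is present.

invalid (sequence truncated)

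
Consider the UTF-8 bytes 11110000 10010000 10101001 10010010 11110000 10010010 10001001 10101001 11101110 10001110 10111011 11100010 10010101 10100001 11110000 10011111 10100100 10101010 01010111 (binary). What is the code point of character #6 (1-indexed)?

U+0057

Offset 0: leading byte 0xF0 = 11110000 → 4-byte char #1 = F0 90 A9 92.
Offset 4: leading byte 0xF0 = 11110000 → 4-byte char #2 = F0 92 89 A9.
Offset 8: leading byte 0xEE = 11101110 → 3-byte char #3 = EE 8E BB.
Offset 11: leading byte 0xE2 = 11100010 → 3-byte char #4 = E2 95 A1.
Offset 14: leading byte 0xF0 = 11110000 → 4-byte char #5 = F0 9F A4 AA.
Offset 18: leading byte 0x57 = 01010111 → 1-byte char #6 = 57.
Leading byte 0x57 = 01010111 matches 0xxxxxxx → 1-byte sequence.
Byte 1: 0x57 = 01010111, payload 1010111 (7 bits).
Concatenate: 1010111 = 0x57 (7 bits → U+0057).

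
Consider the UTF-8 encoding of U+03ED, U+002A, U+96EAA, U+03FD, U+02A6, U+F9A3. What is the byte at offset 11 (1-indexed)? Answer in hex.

1-indexed offset 11 is 0-indexed offset 10.
U+03ED → 2-byte form CF AD at offsets 0–1.
U+002A → 1-byte form 2A at offsets 2–2.
U+96EAA → 4-byte form F2 96 BA AA at offsets 3–6.
U+03FD → 2-byte form CF BD at offsets 7–8.
U+02A6 → 2-byte form CA A6 at offsets 9–10.
Offset 10 falls in char 5's range; it's byte 2 of CA A6 = 0xA6.

0xA6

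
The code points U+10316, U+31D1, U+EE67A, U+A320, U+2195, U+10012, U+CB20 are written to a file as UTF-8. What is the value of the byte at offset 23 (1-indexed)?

0xAC

1-indexed offset 23 is 0-indexed offset 22.
U+10316 → 4-byte form F0 90 8C 96 at offsets 0–3.
U+31D1 → 3-byte form E3 87 91 at offsets 4–6.
U+EE67A → 4-byte form F3 AE 99 BA at offsets 7–10.
U+A320 → 3-byte form EA 8C A0 at offsets 11–13.
U+2195 → 3-byte form E2 86 95 at offsets 14–16.
U+10012 → 4-byte form F0 90 80 92 at offsets 17–20.
U+CB20 → 3-byte form EC AC A0 at offsets 21–23.
Offset 22 falls in char 7's range; it's byte 2 of EC AC A0 = 0xAC.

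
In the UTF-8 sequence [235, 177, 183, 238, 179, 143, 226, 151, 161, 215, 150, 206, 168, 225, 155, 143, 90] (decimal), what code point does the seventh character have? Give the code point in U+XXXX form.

U+005A

Offset 0: leading byte 0xEB = 11101011 → 3-byte char #1 = EB B1 B7.
Offset 3: leading byte 0xEE = 11101110 → 3-byte char #2 = EE B3 8F.
Offset 6: leading byte 0xE2 = 11100010 → 3-byte char #3 = E2 97 A1.
Offset 9: leading byte 0xD7 = 11010111 → 2-byte char #4 = D7 96.
Offset 11: leading byte 0xCE = 11001110 → 2-byte char #5 = CE A8.
Offset 13: leading byte 0xE1 = 11100001 → 3-byte char #6 = E1 9B 8F.
Offset 16: leading byte 0x5A = 01011010 → 1-byte char #7 = 5A.
Leading byte 0x5A = 01011010 matches 0xxxxxxx → 1-byte sequence.
Byte 1: 0x5A = 01011010, payload 1011010 (7 bits).
Concatenate: 1011010 = 0x5A (7 bits → U+005A).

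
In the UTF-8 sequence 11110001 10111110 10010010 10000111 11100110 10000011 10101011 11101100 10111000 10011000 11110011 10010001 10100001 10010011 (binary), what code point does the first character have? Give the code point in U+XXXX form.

U+7E487

Offset 0: leading byte 0xF1 = 11110001 → 4-byte char #1 = F1 BE 92 87.
Leading byte 0xF1 = 11110001 matches 11110xxx → 4-byte sequence.
Byte 1: 0xF1 = 11110001, payload 001 (3 bits).
Byte 2: 0xBE = 10111110 (10xxxxxx ✓), payload 111110.
Byte 3: 0x92 = 10010010 (10xxxxxx ✓), payload 010010.
Byte 4: 0x87 = 10000111 (10xxxxxx ✓), payload 000111.
Concatenate: 001111110010010000111 = 0x7E487 (21 bits → U+7E487).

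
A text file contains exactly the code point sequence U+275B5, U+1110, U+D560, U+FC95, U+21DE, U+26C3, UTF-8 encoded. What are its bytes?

U+275B5: 4-byte form → F0 A7 96 B5.
U+1110: 3-byte form → E1 84 90.
U+D560: 3-byte form → ED 95 A0.
U+FC95: 3-byte form → EF B2 95.
U+21DE: 3-byte form → E2 87 9E.
U+26C3: 3-byte form → E2 9B 83.
Concatenated (19 bytes): F0 A7 96 B5 E1 84 90 ED 95 A0 EF B2 95 E2 87 9E E2 9B 83.

F0 A7 96 B5 E1 84 90 ED 95 A0 EF B2 95 E2 87 9E E2 9B 83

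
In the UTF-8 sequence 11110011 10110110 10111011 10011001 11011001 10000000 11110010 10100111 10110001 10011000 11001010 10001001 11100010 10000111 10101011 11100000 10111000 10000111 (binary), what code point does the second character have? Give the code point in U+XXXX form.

U+0640

Offset 0: leading byte 0xF3 = 11110011 → 4-byte char #1 = F3 B6 BB 99.
Offset 4: leading byte 0xD9 = 11011001 → 2-byte char #2 = D9 80.
Leading byte 0xD9 = 11011001 matches 110xxxxx → 2-byte sequence.
Byte 1: 0xD9 = 11011001, payload 11001 (5 bits).
Byte 2: 0x80 = 10000000 (10xxxxxx ✓), payload 000000.
Concatenate: 11001000000 = 0x640 (11 bits → U+0640).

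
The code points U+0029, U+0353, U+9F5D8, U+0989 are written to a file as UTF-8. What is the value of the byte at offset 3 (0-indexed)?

0xF2

U+0029 → 1-byte form 29 at offsets 0–0.
U+0353 → 2-byte form CD 93 at offsets 1–2.
U+9F5D8 → 4-byte form F2 9F 97 98 at offsets 3–6.
Offset 3 falls in char 3's range; it's byte 1 of F2 9F 97 98 = 0xF2.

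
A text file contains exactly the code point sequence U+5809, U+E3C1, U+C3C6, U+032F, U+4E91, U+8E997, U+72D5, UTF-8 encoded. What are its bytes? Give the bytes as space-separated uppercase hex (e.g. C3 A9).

U+5809: 3-byte form → E5 A0 89.
U+E3C1: 3-byte form → EE 8F 81.
U+C3C6: 3-byte form → EC 8F 86.
U+032F: 2-byte form → CC AF.
U+4E91: 3-byte form → E4 BA 91.
U+8E997: 4-byte form → F2 8E A6 97.
U+72D5: 3-byte form → E7 8B 95.
Concatenated (21 bytes): E5 A0 89 EE 8F 81 EC 8F 86 CC AF E4 BA 91 F2 8E A6 97 E7 8B 95.

E5 A0 89 EE 8F 81 EC 8F 86 CC AF E4 BA 91 F2 8E A6 97 E7 8B 95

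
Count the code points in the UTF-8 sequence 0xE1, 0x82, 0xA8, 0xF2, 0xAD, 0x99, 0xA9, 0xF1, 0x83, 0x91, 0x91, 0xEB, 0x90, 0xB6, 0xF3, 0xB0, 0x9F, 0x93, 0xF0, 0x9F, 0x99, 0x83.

6

Byte at offset 0: 0xE1 = 11100001 → 3-byte char (#1). Advance 3.
Byte at offset 3: 0xF2 = 11110010 → 4-byte char (#2). Advance 4.
Byte at offset 7: 0xF1 = 11110001 → 4-byte char (#3). Advance 4.
Byte at offset 11: 0xEB = 11101011 → 3-byte char (#4). Advance 3.
Byte at offset 14: 0xF3 = 11110011 → 4-byte char (#5). Advance 4.
Byte at offset 18: 0xF0 = 11110000 → 4-byte char (#6). Advance 4.
Reached end at offset 22 after 6 code points.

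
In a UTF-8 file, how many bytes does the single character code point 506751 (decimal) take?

U+7BB7F = 0x7BB7F. UTF-8 uses 1 byte below 0x80, 2 below 0x800, 3 below 0x10000, 4 up to 0x10FFFF. 0x7BB7F is in U+10000–U+10FFFF → 4 bytes.

4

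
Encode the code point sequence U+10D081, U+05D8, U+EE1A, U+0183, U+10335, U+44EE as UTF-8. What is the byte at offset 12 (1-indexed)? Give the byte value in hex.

0xF0

1-indexed offset 12 is 0-indexed offset 11.
U+10D081 → 4-byte form F4 8D 82 81 at offsets 0–3.
U+05D8 → 2-byte form D7 98 at offsets 4–5.
U+EE1A → 3-byte form EE B8 9A at offsets 6–8.
U+0183 → 2-byte form C6 83 at offsets 9–10.
U+10335 → 4-byte form F0 90 8C B5 at offsets 11–14.
Offset 11 falls in char 5's range; it's byte 1 of F0 90 8C B5 = 0xF0.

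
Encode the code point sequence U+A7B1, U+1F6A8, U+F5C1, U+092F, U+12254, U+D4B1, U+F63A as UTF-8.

EA 9E B1 F0 9F 9A A8 EF 97 81 E0 A4 AF F0 92 89 94 ED 92 B1 EF 98 BA

U+A7B1: 3-byte form → EA 9E B1.
U+1F6A8: 4-byte form → F0 9F 9A A8.
U+F5C1: 3-byte form → EF 97 81.
U+092F: 3-byte form → E0 A4 AF.
U+12254: 4-byte form → F0 92 89 94.
U+D4B1: 3-byte form → ED 92 B1.
U+F63A: 3-byte form → EF 98 BA.
Concatenated (23 bytes): EA 9E B1 F0 9F 9A A8 EF 97 81 E0 A4 AF F0 92 89 94 ED 92 B1 EF 98 BA.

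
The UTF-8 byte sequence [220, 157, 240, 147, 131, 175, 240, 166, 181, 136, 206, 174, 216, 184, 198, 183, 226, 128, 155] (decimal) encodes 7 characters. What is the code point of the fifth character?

Offset 0: leading byte 0xDC = 11011100 → 2-byte char #1 = DC 9D.
Offset 2: leading byte 0xF0 = 11110000 → 4-byte char #2 = F0 93 83 AF.
Offset 6: leading byte 0xF0 = 11110000 → 4-byte char #3 = F0 A6 B5 88.
Offset 10: leading byte 0xCE = 11001110 → 2-byte char #4 = CE AE.
Offset 12: leading byte 0xD8 = 11011000 → 2-byte char #5 = D8 B8.
Leading byte 0xD8 = 11011000 matches 110xxxxx → 2-byte sequence.
Byte 1: 0xD8 = 11011000, payload 11000 (5 bits).
Byte 2: 0xB8 = 10111000 (10xxxxxx ✓), payload 111000.
Concatenate: 11000111000 = 0x638 (11 bits → U+0638).

U+0638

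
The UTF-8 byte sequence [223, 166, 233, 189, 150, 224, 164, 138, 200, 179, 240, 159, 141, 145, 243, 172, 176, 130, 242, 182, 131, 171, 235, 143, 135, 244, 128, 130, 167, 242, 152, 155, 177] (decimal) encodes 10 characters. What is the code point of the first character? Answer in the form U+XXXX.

Offset 0: leading byte 0xDF = 11011111 → 2-byte char #1 = DF A6.
Leading byte 0xDF = 11011111 matches 110xxxxx → 2-byte sequence.
Byte 1: 0xDF = 11011111, payload 11111 (5 bits).
Byte 2: 0xA6 = 10100110 (10xxxxxx ✓), payload 100110.
Concatenate: 11111100110 = 0x7E6 (11 bits → U+07E6).

U+07E6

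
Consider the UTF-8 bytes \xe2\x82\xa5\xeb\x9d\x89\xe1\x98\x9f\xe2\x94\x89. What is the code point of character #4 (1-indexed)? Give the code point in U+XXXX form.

U+2509

Offset 0: leading byte 0xE2 = 11100010 → 3-byte char #1 = E2 82 A5.
Offset 3: leading byte 0xEB = 11101011 → 3-byte char #2 = EB 9D 89.
Offset 6: leading byte 0xE1 = 11100001 → 3-byte char #3 = E1 98 9F.
Offset 9: leading byte 0xE2 = 11100010 → 3-byte char #4 = E2 94 89.
Leading byte 0xE2 = 11100010 matches 1110xxxx → 3-byte sequence.
Byte 1: 0xE2 = 11100010, payload 0010 (4 bits).
Byte 2: 0x94 = 10010100 (10xxxxxx ✓), payload 010100.
Byte 3: 0x89 = 10001001 (10xxxxxx ✓), payload 001001.
Concatenate: 0010010100001001 = 0x2509 (16 bits → U+2509).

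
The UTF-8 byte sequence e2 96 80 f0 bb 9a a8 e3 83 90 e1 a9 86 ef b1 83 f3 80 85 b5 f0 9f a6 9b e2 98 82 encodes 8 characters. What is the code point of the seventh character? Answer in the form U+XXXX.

Offset 0: leading byte 0xE2 = 11100010 → 3-byte char #1 = E2 96 80.
Offset 3: leading byte 0xF0 = 11110000 → 4-byte char #2 = F0 BB 9A A8.
Offset 7: leading byte 0xE3 = 11100011 → 3-byte char #3 = E3 83 90.
Offset 10: leading byte 0xE1 = 11100001 → 3-byte char #4 = E1 A9 86.
Offset 13: leading byte 0xEF = 11101111 → 3-byte char #5 = EF B1 83.
Offset 16: leading byte 0xF3 = 11110011 → 4-byte char #6 = F3 80 85 B5.
Offset 20: leading byte 0xF0 = 11110000 → 4-byte char #7 = F0 9F A6 9B.
Leading byte 0xF0 = 11110000 matches 11110xxx → 4-byte sequence.
Byte 1: 0xF0 = 11110000, payload 000 (3 bits).
Byte 2: 0x9F = 10011111 (10xxxxxx ✓), payload 011111.
Byte 3: 0xA6 = 10100110 (10xxxxxx ✓), payload 100110.
Byte 4: 0x9B = 10011011 (10xxxxxx ✓), payload 011011.
Concatenate: 000011111100110011011 = 0x1F99B (21 bits → U+1F99B).

U+1F99B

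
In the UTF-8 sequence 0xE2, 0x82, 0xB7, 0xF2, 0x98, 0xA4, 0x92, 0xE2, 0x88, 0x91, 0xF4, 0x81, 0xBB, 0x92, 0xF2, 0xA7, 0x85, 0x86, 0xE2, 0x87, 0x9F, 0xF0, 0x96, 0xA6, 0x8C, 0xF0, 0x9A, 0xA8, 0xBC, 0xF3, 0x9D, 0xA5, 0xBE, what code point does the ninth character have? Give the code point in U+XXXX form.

U+DD97E

Offset 0: leading byte 0xE2 = 11100010 → 3-byte char #1 = E2 82 B7.
Offset 3: leading byte 0xF2 = 11110010 → 4-byte char #2 = F2 98 A4 92.
Offset 7: leading byte 0xE2 = 11100010 → 3-byte char #3 = E2 88 91.
Offset 10: leading byte 0xF4 = 11110100 → 4-byte char #4 = F4 81 BB 92.
Offset 14: leading byte 0xF2 = 11110010 → 4-byte char #5 = F2 A7 85 86.
Offset 18: leading byte 0xE2 = 11100010 → 3-byte char #6 = E2 87 9F.
Offset 21: leading byte 0xF0 = 11110000 → 4-byte char #7 = F0 96 A6 8C.
Offset 25: leading byte 0xF0 = 11110000 → 4-byte char #8 = F0 9A A8 BC.
Offset 29: leading byte 0xF3 = 11110011 → 4-byte char #9 = F3 9D A5 BE.
Leading byte 0xF3 = 11110011 matches 11110xxx → 4-byte sequence.
Byte 1: 0xF3 = 11110011, payload 011 (3 bits).
Byte 2: 0x9D = 10011101 (10xxxxxx ✓), payload 011101.
Byte 3: 0xA5 = 10100101 (10xxxxxx ✓), payload 100101.
Byte 4: 0xBE = 10111110 (10xxxxxx ✓), payload 111110.
Concatenate: 011011101100101111110 = 0xDD97E (21 bits → U+DD97E).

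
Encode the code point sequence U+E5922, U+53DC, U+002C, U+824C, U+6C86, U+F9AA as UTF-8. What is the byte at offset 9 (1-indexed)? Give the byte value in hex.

0xE8

1-indexed offset 9 is 0-indexed offset 8.
U+E5922 → 4-byte form F3 A5 A4 A2 at offsets 0–3.
U+53DC → 3-byte form E5 8F 9C at offsets 4–6.
U+002C → 1-byte form 2C at offsets 7–7.
U+824C → 3-byte form E8 89 8C at offsets 8–10.
Offset 8 falls in char 4's range; it's byte 1 of E8 89 8C = 0xE8.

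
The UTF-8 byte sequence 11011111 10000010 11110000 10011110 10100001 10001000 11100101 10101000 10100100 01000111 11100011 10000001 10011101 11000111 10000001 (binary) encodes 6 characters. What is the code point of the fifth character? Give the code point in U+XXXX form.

Offset 0: leading byte 0xDF = 11011111 → 2-byte char #1 = DF 82.
Offset 2: leading byte 0xF0 = 11110000 → 4-byte char #2 = F0 9E A1 88.
Offset 6: leading byte 0xE5 = 11100101 → 3-byte char #3 = E5 A8 A4.
Offset 9: leading byte 0x47 = 01000111 → 1-byte char #4 = 47.
Offset 10: leading byte 0xE3 = 11100011 → 3-byte char #5 = E3 81 9D.
Leading byte 0xE3 = 11100011 matches 1110xxxx → 3-byte sequence.
Byte 1: 0xE3 = 11100011, payload 0011 (4 bits).
Byte 2: 0x81 = 10000001 (10xxxxxx ✓), payload 000001.
Byte 3: 0x9D = 10011101 (10xxxxxx ✓), payload 011101.
Concatenate: 0011000001011101 = 0x305D (16 bits → U+305D).

U+305D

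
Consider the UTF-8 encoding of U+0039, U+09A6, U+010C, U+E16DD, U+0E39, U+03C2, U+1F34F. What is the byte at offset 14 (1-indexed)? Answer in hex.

0xCF

1-indexed offset 14 is 0-indexed offset 13.
U+0039 → 1-byte form 39 at offsets 0–0.
U+09A6 → 3-byte form E0 A6 A6 at offsets 1–3.
U+010C → 2-byte form C4 8C at offsets 4–5.
U+E16DD → 4-byte form F3 A1 9B 9D at offsets 6–9.
U+0E39 → 3-byte form E0 B8 B9 at offsets 10–12.
U+03C2 → 2-byte form CF 82 at offsets 13–14.
Offset 13 falls in char 6's range; it's byte 1 of CF 82 = 0xCF.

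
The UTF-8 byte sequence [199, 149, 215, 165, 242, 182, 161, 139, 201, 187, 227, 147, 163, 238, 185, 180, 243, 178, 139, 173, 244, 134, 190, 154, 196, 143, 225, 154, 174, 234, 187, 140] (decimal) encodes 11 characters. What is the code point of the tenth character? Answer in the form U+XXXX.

Offset 0: leading byte 0xC7 = 11000111 → 2-byte char #1 = C7 95.
Offset 2: leading byte 0xD7 = 11010111 → 2-byte char #2 = D7 A5.
Offset 4: leading byte 0xF2 = 11110010 → 4-byte char #3 = F2 B6 A1 8B.
Offset 8: leading byte 0xC9 = 11001001 → 2-byte char #4 = C9 BB.
Offset 10: leading byte 0xE3 = 11100011 → 3-byte char #5 = E3 93 A3.
Offset 13: leading byte 0xEE = 11101110 → 3-byte char #6 = EE B9 B4.
Offset 16: leading byte 0xF3 = 11110011 → 4-byte char #7 = F3 B2 8B AD.
Offset 20: leading byte 0xF4 = 11110100 → 4-byte char #8 = F4 86 BE 9A.
Offset 24: leading byte 0xC4 = 11000100 → 2-byte char #9 = C4 8F.
Offset 26: leading byte 0xE1 = 11100001 → 3-byte char #10 = E1 9A AE.
Leading byte 0xE1 = 11100001 matches 1110xxxx → 3-byte sequence.
Byte 1: 0xE1 = 11100001, payload 0001 (4 bits).
Byte 2: 0x9A = 10011010 (10xxxxxx ✓), payload 011010.
Byte 3: 0xAE = 10101110 (10xxxxxx ✓), payload 101110.
Concatenate: 0001011010101110 = 0x16AE (16 bits → U+16AE).

U+16AE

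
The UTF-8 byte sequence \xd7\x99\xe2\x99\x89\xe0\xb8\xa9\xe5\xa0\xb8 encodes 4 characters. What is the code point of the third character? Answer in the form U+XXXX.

U+0E29

Offset 0: leading byte 0xD7 = 11010111 → 2-byte char #1 = D7 99.
Offset 2: leading byte 0xE2 = 11100010 → 3-byte char #2 = E2 99 89.
Offset 5: leading byte 0xE0 = 11100000 → 3-byte char #3 = E0 B8 A9.
Leading byte 0xE0 = 11100000 matches 1110xxxx → 3-byte sequence.
Byte 1: 0xE0 = 11100000, payload 0000 (4 bits).
Byte 2: 0xB8 = 10111000 (10xxxxxx ✓), payload 111000.
Byte 3: 0xA9 = 10101001 (10xxxxxx ✓), payload 101001.
Concatenate: 0000111000101001 = 0xE29 (16 bits → U+0E29).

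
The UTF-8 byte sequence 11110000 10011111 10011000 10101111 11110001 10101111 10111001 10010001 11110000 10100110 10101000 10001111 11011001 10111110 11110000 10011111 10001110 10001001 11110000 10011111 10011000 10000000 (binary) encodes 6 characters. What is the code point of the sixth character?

Offset 0: leading byte 0xF0 = 11110000 → 4-byte char #1 = F0 9F 98 AF.
Offset 4: leading byte 0xF1 = 11110001 → 4-byte char #2 = F1 AF B9 91.
Offset 8: leading byte 0xF0 = 11110000 → 4-byte char #3 = F0 A6 A8 8F.
Offset 12: leading byte 0xD9 = 11011001 → 2-byte char #4 = D9 BE.
Offset 14: leading byte 0xF0 = 11110000 → 4-byte char #5 = F0 9F 8E 89.
Offset 18: leading byte 0xF0 = 11110000 → 4-byte char #6 = F0 9F 98 80.
Leading byte 0xF0 = 11110000 matches 11110xxx → 4-byte sequence.
Byte 1: 0xF0 = 11110000, payload 000 (3 bits).
Byte 2: 0x9F = 10011111 (10xxxxxx ✓), payload 011111.
Byte 3: 0x98 = 10011000 (10xxxxxx ✓), payload 011000.
Byte 4: 0x80 = 10000000 (10xxxxxx ✓), payload 000000.
Concatenate: 000011111011000000000 = 0x1F600 (21 bits → U+1F600).

U+1F600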